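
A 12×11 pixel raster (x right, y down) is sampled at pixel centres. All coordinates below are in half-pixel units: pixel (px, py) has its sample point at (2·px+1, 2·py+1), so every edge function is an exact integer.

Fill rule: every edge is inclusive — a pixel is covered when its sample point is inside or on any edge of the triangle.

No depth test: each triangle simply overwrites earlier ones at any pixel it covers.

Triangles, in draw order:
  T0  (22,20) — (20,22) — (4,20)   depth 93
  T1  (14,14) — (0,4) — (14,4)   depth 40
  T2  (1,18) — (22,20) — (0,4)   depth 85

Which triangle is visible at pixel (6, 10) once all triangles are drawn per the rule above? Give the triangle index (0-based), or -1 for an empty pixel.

T0:
  2·area = 36
  edge (22, 20)→(20, 22): d=(-2,2) inclusive
  edge (20, 22)→(4, 20): d=(-16,-2) inclusive
  edge (4, 20)→(22, 20): d=(18,0) inclusive
    (11,9)@(23, 19): e=[0,54,-18] → ·  [on edge]
    (6,10)@(13, 21): e=[16,2,18] → █
    (7,10)@(15, 21): e=[12,6,18] → █
    (8,10)@(17, 21): e=[8,10,18] → █
    (9,10)@(19, 21): e=[4,14,18] → █
    (10,10)@(21, 21): e=[0,18,18] → █  [on edge]
    (11,10)@(23, 21): e=[-4,22,18] → ·
  covered (5 px):
    · · · · · · · · · · · ·
    · · · · · · · · · · · ·
    · · · · · · · · · · · ·
    · · · · · · · · · · · ·
    · · · · · · · · · · · ·
    · · · · · · · · · · · ·
    · · · · · · · · · · · ·
    · · · · · · · · · · · ·
    · · · · · · · · · · · ·
    · · · · · · · · · · · ·
    · · · · · · █ █ █ █ █ ·
T1:
  2·area = 140
  edge (14, 14)→(0, 4): d=(-14,-10) inclusive
  edge (0, 4)→(14, 4): d=(14,0) inclusive
  edge (14, 4)→(14, 14): d=(0,10) inclusive
    (1,2)@(3, 5): e=[16,14,110] → █
    (2,2)@(5, 5): e=[36,14,90] → █
    (3,2)@(7, 5): e=[56,14,70] → █
    (4,2)@(9, 5): e=[76,14,50] → █
    (5,2)@(11, 5): e=[96,14,30] → █
    (6,2)@(13, 5): e=[116,14,10] → █
    (7,2)@(15, 5): e=[136,14,-10] → ·
    (1,3)@(3, 7): e=[-12,42,110] → ·
    (2,3)@(5, 7): e=[8,42,90] → █
    (7,3)@(15, 7): e=[108,42,-10] → ·
    (2,4)@(5, 9): e=[-20,70,90] → ·
    (3,4)@(7, 9): e=[0,70,70] → █  [on edge]
    (10,9)@(21, 19): e=[0,210,-70] → ·  [on edge]
  covered (18 px):
    · · · · · · · · · · · ·
    · · · · · · · · · · · ·
    · █ █ █ █ █ █ · · · · ·
    · · █ █ █ █ █ · · · · ·
    · · · █ █ █ █ · · · · ·
    · · · · · █ █ · · · · ·
    · · · · · · █ · · · · ·
    · · · · · · · · · · · ·
    · · · · · · · · · · · ·
    · · · · · · · · · · · ·
    · · · · · · · · · · · ·
T2:
  2·area = 292  (B↔C swapped to make it positive)
  edge (1, 18)→(0, 4): d=(-1,-14) inclusive
  edge (0, 4)→(22, 20): d=(22,16) inclusive
  edge (22, 20)→(1, 18): d=(-21,-2) inclusive
    (0,2)@(1, 5): e=[13,6,273] → █
    (1,2)@(3, 5): e=[41,-26,277] → ·
    (0,3)@(1, 7): e=[11,50,231] → █
    (1,3)@(3, 7): e=[39,18,235] → █
    (2,3)@(5, 7): e=[67,-14,239] → ·
    (0,4)@(1, 9): e=[9,94,189] → █
    (2,4)@(5, 9): e=[65,30,197] → █
    (3,4)@(7, 9): e=[93,-2,201] → ·
    (0,5)@(1, 11): e=[7,138,147] → █
    (3,5)@(7, 11): e=[91,42,159] → █
    (4,5)@(9, 11): e=[119,10,163] → █
    (5,5)@(11, 11): e=[147,-22,167] → ·
  covered (38 px):
    · · · · · · · · · · · ·
    · · · · · · · · · · · ·
    █ · · · · · · · · · · ·
    █ █ · · · · · · · · · ·
    █ █ █ · · · · · · · · ·
    █ █ █ █ █ · · · · · · ·
    █ █ █ █ █ █ · · · · · ·
    █ █ █ █ █ █ █ █ · · · ·
    █ █ █ █ █ █ █ █ █ · · ·
    · · · · · · █ █ █ █ · ·
    · · · · · · · · · · · ·

Z-buffer (winner per pixel, '.' = empty):
  . . . . . . . . . . . .
  . . . . . . . . . . . .
  2 1 1 1 1 1 1 . . . . .
  2 2 1 1 1 1 1 . . . . .
  2 2 2 1 1 1 1 . . . . .
  2 2 2 2 2 1 1 . . . . .
  2 2 2 2 2 2 1 . . . . .
  2 2 2 2 2 2 2 2 . . . .
  2 2 2 2 2 2 2 2 2 . . .
  . . . . . . 2 2 2 2 . .
  . . . . . . 0 0 0 0 0 .

Answer: 0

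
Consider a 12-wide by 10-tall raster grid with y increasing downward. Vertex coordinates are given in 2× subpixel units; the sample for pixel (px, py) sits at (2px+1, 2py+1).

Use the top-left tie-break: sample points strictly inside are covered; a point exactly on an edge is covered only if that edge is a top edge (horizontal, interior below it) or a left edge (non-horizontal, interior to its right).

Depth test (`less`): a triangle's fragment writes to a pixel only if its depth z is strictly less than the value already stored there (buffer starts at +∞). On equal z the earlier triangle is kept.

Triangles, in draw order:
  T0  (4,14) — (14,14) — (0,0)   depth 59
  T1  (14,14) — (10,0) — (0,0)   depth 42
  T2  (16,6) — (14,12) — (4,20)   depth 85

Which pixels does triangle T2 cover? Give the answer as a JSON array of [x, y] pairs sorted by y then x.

T0:
  2·area = 140  (B↔C swapped to make it positive)
  edge (4, 14)→(0, 0): d=(-4,-14) top-left  bias=+0
  edge (0, 0)→(14, 14): d=(14,14) right/bottom  bias=-1
  edge (14, 14)→(4, 14): d=(-10,0) right/bottom  bias=-1
    (0,0)@(1, 1): e=[10,0,130] → .  [on edge]
    (0,1)@(1, 3): e=[2,28,110] → X
    (1,1)@(3, 3): e=[30,0,110] → .  [on edge]
    (0,2)@(1, 5): e=[-6,56,90] → .
    (1,2)@(3, 5): e=[22,28,90] → X
    (2,2)@(5, 5): e=[50,0,90] → .  [on edge]
    (1,3)@(3, 7): e=[14,56,70] → X
    (2,3)@(5, 7): e=[42,28,70] → X
    (3,3)@(7, 7): e=[70,0,70] → .  [on edge]
    (1,4)@(3, 9): e=[6,84,50] → X
    (3,4)@(7, 9): e=[62,28,50] → X
    (4,4)@(9, 9): e=[90,0,50] → .  [on edge]
    (5,5)@(11, 11): e=[110,0,30] → .  [on edge]
    (6,6)@(13, 13): e=[130,0,10] → .  [on edge]
    (7,7)@(15, 15): e=[150,0,-10] → .  [on edge]
    (8,8)@(17, 17): e=[170,0,-30] → .  [on edge]
    (9,9)@(19, 19): e=[190,0,-50] → .  [on edge]
  covered (14 px):
    . . . . . . . . . . . .
    X . . . . . . . . . . .
    . X . . . . . . . . . .
    . X X . . . . . . . . .
    . X X X . . . . . . . .
    . . X X X . . . . . . .
    . . X X X X . . . . . .
    . . . . . . . . . . . .
    . . . . . . . . . . . .
    . . . . . . . . . . . .
T1:
  2·area = 140  (B↔C swapped to make it positive)
  edge (14, 14)→(0, 0): d=(-14,-14) top-left  bias=+0
  edge (0, 0)→(10, 0): d=(10,0) top-left  bias=+0
  edge (10, 0)→(14, 14): d=(4,14) right/bottom  bias=-1
    (0,0)@(1, 1): e=[0,10,130] → X  [on edge]
    (1,0)@(3, 1): e=[28,10,102] → X
    (2,0)@(5, 1): e=[56,10,74] → X
    (3,0)@(7, 1): e=[84,10,46] → X
    (4,0)@(9, 1): e=[112,10,18] → X
    (5,0)@(11, 1): e=[140,10,-10] → .
    (0,1)@(1, 3): e=[-28,30,138] → .
    (1,1)@(3, 3): e=[0,30,110] → X  [on edge]
    (5,1)@(11, 3): e=[112,30,-2] → .
    (1,2)@(3, 5): e=[-28,50,118] → .
    (2,2)@(5, 5): e=[0,50,90] → X  [on edge]
    (5,2)@(11, 5): e=[84,50,6] → X
    (3,3)@(7, 7): e=[0,70,70] → X  [on edge]
    (4,4)@(9, 9): e=[0,90,50] → X  [on edge]
    (5,5)@(11, 11): e=[0,110,30] → X  [on edge]
    (6,6)@(13, 13): e=[0,130,10] → X  [on edge]
    (7,7)@(15, 15): e=[0,150,-10] → .  [on edge]
    (8,8)@(17, 17): e=[0,170,-30] → .  [on edge]
    (9,9)@(19, 19): e=[0,190,-50] → .  [on edge]
  covered (21 px):
    X X X X X . . . . . . .
    . X X X X . . . . . . .
    . . X X X X . . . . . .
    . . . X X X . . . . . .
    . . . . X X . . . . . .
    . . . . . X X . . . . .
    . . . . . . X . . . . .
    . . . . . . . . . . . .
    . . . . . . . . . . . .
    . . . . . . . . . . . .
T2:
  2·area = 44
  edge (16, 6)→(14, 12): d=(-2,6) right/bottom  bias=-1
  edge (14, 12)→(4, 20): d=(-10,8) right/bottom  bias=-1
  edge (4, 20)→(16, 6): d=(12,-14) top-left  bias=+0
    (8,1)@(17, 3): e=[0,66,-22] → .  [on edge]
    (7,4)@(15, 9): e=[0,22,22] → .  [on edge]
    (6,5)@(13, 11): e=[8,18,18] → X
    (7,5)@(15, 11): e=[-4,2,46] → .
    (5,6)@(11, 13): e=[16,14,14] → X
    (6,6)@(13, 13): e=[4,-2,42] → .
    (4,7)@(9, 15): e=[24,10,10] → X
    (5,7)@(11, 15): e=[12,-6,38] → .
    (6,7)@(13, 15): e=[0,-22,66] → .  [on edge]
    (3,8)@(7, 17): e=[32,6,6] → X
    (4,8)@(9, 17): e=[20,-10,34] → .
    (2,9)@(5, 19): e=[40,2,2] → X
  covered (5 px):
    . . . . . . . . . . . .
    . . . . . . . . . . . .
    . . . . . . . . . . . .
    . . . . . . . . . . . .
    . . . . . . . . . . . .
    . . . . . . X . . . . .
    . . . . . X . . . . . .
    . . . . X . . . . . . .
    . . . X . . . . . . . .
    . . X . . . . . . . . .

Result: [[6,5],[5,6],[4,7],[3,8],[2,9]]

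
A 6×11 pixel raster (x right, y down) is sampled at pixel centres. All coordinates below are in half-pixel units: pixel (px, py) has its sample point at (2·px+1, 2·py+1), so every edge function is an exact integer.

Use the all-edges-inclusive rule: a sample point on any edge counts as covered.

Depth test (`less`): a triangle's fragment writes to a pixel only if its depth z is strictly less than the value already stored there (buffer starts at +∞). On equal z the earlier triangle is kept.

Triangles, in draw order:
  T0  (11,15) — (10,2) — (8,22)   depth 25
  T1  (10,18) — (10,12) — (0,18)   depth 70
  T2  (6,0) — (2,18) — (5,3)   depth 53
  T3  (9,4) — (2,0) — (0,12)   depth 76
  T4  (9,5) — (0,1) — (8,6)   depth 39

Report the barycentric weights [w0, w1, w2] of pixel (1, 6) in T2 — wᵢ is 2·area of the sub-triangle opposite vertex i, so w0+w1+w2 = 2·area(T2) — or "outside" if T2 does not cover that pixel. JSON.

T0:
  2·area = 46  (B↔C swapped to make it positive)
  edge (11, 15)→(8, 22): d=(-3,7) inclusive
  edge (8, 22)→(10, 2): d=(2,-20) inclusive
  edge (10, 2)→(11, 15): d=(1,13) inclusive
    (4,6)@(9, 13): e=[20,2,24] → █
    (5,6)@(11, 13): e=[6,42,-2] → ·
    (4,7)@(9, 15): e=[14,6,26] → █
    (5,7)@(11, 15): e=[0,46,0] → █  [on edge]
    (4,8)@(9, 17): e=[8,10,28] → █
    (5,8)@(11, 17): e=[-6,50,2] → ·
    (4,9)@(9, 19): e=[2,14,30] → █
    (5,9)@(11, 19): e=[-12,54,4] → ·
    (4,10)@(9, 21): e=[-4,18,32] → ·
  covered (5 px):
    · · · · · ·
    · · · · · ·
    · · · · · ·
    · · · · · ·
    · · · · · ·
    · · · · · ·
    · · · · █ ·
    · · · · █ █
    · · · · █ ·
    · · · · █ ·
    · · · · · ·
T1:
  2·area = 60  (B↔C swapped to make it positive)
  edge (10, 18)→(0, 18): d=(-10,0) inclusive
  edge (0, 18)→(10, 12): d=(10,-6) inclusive
  edge (10, 12)→(10, 18): d=(0,6) inclusive
    (4,6)@(9, 13): e=[50,4,6] → █
    (5,6)@(11, 13): e=[50,16,-6] → ·
    (2,7)@(5, 15): e=[30,0,30] → █  [on edge]
    (3,7)@(7, 15): e=[30,12,18] → █
    (5,7)@(11, 15): e=[30,36,-6] → ·
    (1,8)@(3, 17): e=[10,8,42] → █
    (5,8)@(11, 17): e=[10,56,-6] → ·
    (1,9)@(3, 19): e=[-10,28,42] → ·
    (2,9)@(5, 19): e=[-10,40,30] → ·
    (3,9)@(7, 19): e=[-10,52,18] → ·
    (4,9)@(9, 19): e=[-10,64,6] → ·
  covered (8 px):
    · · · · · ·
    · · · · · ·
    · · · · · ·
    · · · · · ·
    · · · · · ·
    · · · · · ·
    · · · · █ ·
    · · █ █ █ ·
    · █ █ █ █ ·
    · · · · · ·
    · · · · · ·
T2:
  2·area = 6
  edge (6, 0)→(2, 18): d=(-4,18) inclusive
  edge (2, 18)→(5, 3): d=(3,-15) inclusive
  edge (5, 3)→(6, 0): d=(1,-3) inclusive
    (2,1)@(5, 3): e=[6,0,0] → █  [on edge]
    (3,1)@(7, 3): e=[-30,30,6] → ·
    (2,2)@(5, 5): e=[-2,6,2] → ·
    (1,4)@(3, 9): e=[18,-12,0] → ·  [on edge]
    (1,6)@(3, 13): e=[2,0,4] → █  [on edge]
    (2,6)@(5, 13): e=[-34,30,10] → ·
    (0,7)@(1, 15): e=[30,-24,0] → ·  [on edge]
    (1,7)@(3, 15): e=[-6,6,6] → ·
  covered (2 px):
    · · · · · ·
    · · █ · · ·
    · · · · · ·
    · · · · · ·
    · · · · · ·
    · · · · · ·
    · █ · · · ·
    · · · · · ·
    · · · · · ·
    · · · · · ·
    · · · · · ·
T3:
  2·area = 92  (B↔C swapped to make it positive)
  edge (9, 4)→(0, 12): d=(-9,8) inclusive
  edge (0, 12)→(2, 0): d=(2,-12) inclusive
  edge (2, 0)→(9, 4): d=(7,4) inclusive
    (1,0)@(3, 1): e=[75,14,3] → █
    (2,0)@(5, 1): e=[59,38,-5] → ·
    (1,1)@(3, 3): e=[57,18,17] → █
    (2,1)@(5, 3): e=[41,42,9] → █
    (3,1)@(7, 3): e=[25,66,1] → █
    (4,1)@(9, 3): e=[9,90,-7] → ·
    (1,2)@(3, 5): e=[39,22,31] → █
    (4,2)@(9, 5): e=[-9,94,7] → ·
    (0,3)@(1, 7): e=[37,2,53] → █
    (3,3)@(7, 7): e=[-11,74,29] → ·
    (0,4)@(1, 9): e=[19,6,67] → █
    (2,4)@(5, 9): e=[-13,54,51] → ·
  covered (13 px):
    · █ · · · ·
    · █ █ █ · ·
    · █ █ █ · ·
    █ █ █ · · ·
    █ █ · · · ·
    █ · · · · ·
    · · · · · ·
    · · · · · ·
    · · · · · ·
    · · · · · ·
    · · · · · ·
T4:
  2·area = 13  (B↔C swapped to make it positive)
  edge (9, 5)→(8, 6): d=(-1,1) inclusive
  edge (8, 6)→(0, 1): d=(-8,-5) inclusive
  edge (0, 1)→(9, 5): d=(9,4) inclusive
    (5,1)@(11, 3): e=[0,39,-26] → ·  [on edge]
    (3,2)@(7, 5): e=[2,3,8] → █
    (4,2)@(9, 5): e=[0,13,0] → █  [on edge]
    (5,2)@(11, 5): e=[-2,23,-8] → ·
    (3,3)@(7, 7): e=[0,-13,26] → ·  [on edge]
    (4,3)@(9, 7): e=[-2,-3,18] → ·
    (2,4)@(5, 9): e=[0,-39,52] → ·  [on edge]
    (1,5)@(3, 11): e=[0,-65,78] → ·  [on edge]
    (0,6)@(1, 13): e=[0,-91,104] → ·  [on edge]
  covered (2 px):
    · · · · · ·
    · · · · · ·
    · · · █ █ ·
    · · · · · ·
    · · · · · ·
    · · · · · ·
    · · · · · ·
    · · · · · ·
    · · · · · ·
    · · · · · ·
    · · · · · ·

Result: [0,4,2]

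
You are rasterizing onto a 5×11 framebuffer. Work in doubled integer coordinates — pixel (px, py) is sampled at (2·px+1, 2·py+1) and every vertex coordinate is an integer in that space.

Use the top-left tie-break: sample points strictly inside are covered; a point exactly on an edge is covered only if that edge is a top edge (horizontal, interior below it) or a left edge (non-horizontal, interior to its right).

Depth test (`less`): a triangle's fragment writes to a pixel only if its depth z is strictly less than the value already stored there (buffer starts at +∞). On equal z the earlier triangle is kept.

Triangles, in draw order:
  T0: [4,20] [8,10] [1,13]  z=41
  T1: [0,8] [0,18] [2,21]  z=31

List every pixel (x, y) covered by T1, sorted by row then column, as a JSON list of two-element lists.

T0:
  2·area = 58  (B↔C swapped to make it positive)
  edge (4, 20)→(1, 13): d=(-3,-7) top-left  bias=+0
  edge (1, 13)→(8, 10): d=(7,-3) top-left  bias=+0
  edge (8, 10)→(4, 20): d=(-4,10) right/bottom  bias=-1
    (3,5)@(7, 11): e=[48,4,6] → █
    (4,5)@(9, 11): e=[62,10,-14] → ·
    (0,6)@(1, 13): e=[0,0,58] → █  [on edge]
    (1,6)@(3, 13): e=[14,6,38] → █
    (2,6)@(5, 13): e=[28,12,18] → █
    (3,6)@(7, 13): e=[42,18,-2] → ·
    (0,7)@(1, 15): e=[-6,14,50] → ·
    (1,7)@(3, 15): e=[8,20,30] → █
    (3,7)@(7, 15): e=[36,32,-10] → ·
    (1,8)@(3, 17): e=[2,34,22] → █
    (3,8)@(7, 17): e=[30,46,-18] → ·
    (1,9)@(3, 19): e=[-4,48,14] → ·
  covered (8 px):
    · · · · ·
    · · · · ·
    · · · · ·
    · · · · ·
    · · · · ·
    · · · █ ·
    █ █ █ · ·
    · █ █ · ·
    · █ █ · ·
    · · · · ·
    · · · · ·
T1:
  2·area = 20  (B↔C swapped to make it positive)
  edge (0, 8)→(2, 21): d=(2,13) right/bottom  bias=-1
  edge (2, 21)→(0, 18): d=(-2,-3) top-left  bias=+0
  edge (0, 18)→(0, 8): d=(0,-10) top-left  bias=+0
    (0,7)@(1, 15): e=[1,9,10] → █
    (1,7)@(3, 15): e=[-25,15,30] → ·
    (0,8)@(1, 17): e=[5,5,10] → █
    (1,8)@(3, 17): e=[-21,11,30] → ·
    (0,9)@(1, 19): e=[9,1,10] → █
    (1,9)@(3, 19): e=[-17,7,30] → ·
    (0,10)@(1, 21): e=[13,-3,10] → ·
  covered (3 px):
    · · · · ·
    · · · · ·
    · · · · ·
    · · · · ·
    · · · · ·
    · · · · ·
    · · · · ·
    █ · · · ·
    █ · · · ·
    █ · · · ·
    · · · · ·

Result: [[0,7],[0,8],[0,9]]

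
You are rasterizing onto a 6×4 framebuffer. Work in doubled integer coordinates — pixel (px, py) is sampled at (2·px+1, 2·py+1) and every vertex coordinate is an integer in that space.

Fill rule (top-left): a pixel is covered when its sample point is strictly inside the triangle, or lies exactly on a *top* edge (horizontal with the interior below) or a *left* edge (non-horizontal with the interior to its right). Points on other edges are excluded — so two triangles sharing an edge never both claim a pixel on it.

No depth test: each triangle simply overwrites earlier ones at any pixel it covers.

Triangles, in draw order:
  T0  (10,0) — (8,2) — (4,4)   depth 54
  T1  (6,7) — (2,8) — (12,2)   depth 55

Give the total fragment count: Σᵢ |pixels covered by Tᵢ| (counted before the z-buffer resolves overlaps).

T0:
  2·area = 4
  edge (10, 0)→(8, 2): d=(-2,2) right/bottom  bias=-1
  edge (8, 2)→(4, 4): d=(-4,2) right/bottom  bias=-1
  edge (4, 4)→(10, 0): d=(6,-4) top-left  bias=+0
    (4,0)@(9, 1): e=[0,2,2] → ·  [on edge]
    (3,1)@(7, 3): e=[0,-2,6] → ·  [on edge]
    (2,2)@(5, 5): e=[0,-6,10] → ·  [on edge]
    (1,3)@(3, 7): e=[0,-10,14] → ·  [on edge]
  covered (0 px):
    · · · · · ·
    · · · · · ·
    · · · · · ·
    · · · · · ·
T1:
  2·area = 14
  edge (6, 7)→(2, 8): d=(-4,1) right/bottom  bias=-1
  edge (2, 8)→(12, 2): d=(10,-6) top-left  bias=+0
  edge (12, 2)→(6, 7): d=(-6,5) right/bottom  bias=-1
    (3,2)@(7, 5): e=[7,0,7] → █  [on edge]
    (4,2)@(9, 5): e=[5,12,-3] → ·
    (2,3)@(5, 7): e=[1,8,5] → █
    (3,3)@(7, 7): e=[-1,20,-5] → ·
  covered (2 px):
    · · · · · ·
    · · · · · ·
    · · · █ · ·
    · · █ · · ·

Answer: 2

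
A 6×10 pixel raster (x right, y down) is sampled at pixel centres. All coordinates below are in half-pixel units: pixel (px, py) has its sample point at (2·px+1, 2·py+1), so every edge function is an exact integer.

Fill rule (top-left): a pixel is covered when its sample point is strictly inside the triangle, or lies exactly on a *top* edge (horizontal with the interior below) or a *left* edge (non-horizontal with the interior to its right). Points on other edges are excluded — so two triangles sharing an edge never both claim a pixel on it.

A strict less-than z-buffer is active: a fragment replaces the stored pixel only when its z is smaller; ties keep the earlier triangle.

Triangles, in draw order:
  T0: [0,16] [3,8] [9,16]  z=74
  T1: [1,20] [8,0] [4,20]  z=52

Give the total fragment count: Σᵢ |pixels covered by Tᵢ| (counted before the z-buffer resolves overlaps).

T0:
  2·area = 72
  edge (0, 16)→(3, 8): d=(3,-8) top-left  bias=+0
  edge (3, 8)→(9, 16): d=(6,8) right/bottom  bias=-1
  edge (9, 16)→(0, 16): d=(-9,0) right/bottom  bias=-1
    (1,4)@(3, 9): e=[3,6,63] → X
    (2,4)@(5, 9): e=[19,-10,63] → .
    (1,5)@(3, 11): e=[9,18,45] → X
    (2,5)@(5, 11): e=[25,2,45] → X
    (3,5)@(7, 11): e=[41,-14,45] → .
    (1,6)@(3, 13): e=[15,30,27] → X
    (3,6)@(7, 13): e=[47,-2,27] → .
    (0,7)@(1, 15): e=[5,58,9] → X
    (3,7)@(7, 15): e=[53,10,9] → X
    (4,7)@(9, 15): e=[69,-6,9] → .
    (0,8)@(1, 17): e=[11,70,-9] → .
    (1,8)@(3, 17): e=[27,54,-9] → .
  covered (9 px):
    . . . . . .
    . . . . . .
    . . . . . .
    . . . . . .
    . X . . . .
    . X X . . .
    . X X . . .
    X X X X . .
    . . . . . .
    . . . . . .
T1:
  2·area = 60
  edge (1, 20)→(8, 0): d=(7,-20) top-left  bias=+0
  edge (8, 0)→(4, 20): d=(-4,20) right/bottom  bias=-1
  edge (4, 20)→(1, 20): d=(-3,0) right/bottom  bias=-1
    (3,1)@(7, 3): e=[1,8,51] → X
    (4,1)@(9, 3): e=[41,-32,51] → .
    (3,2)@(7, 5): e=[15,0,45] → .  [on edge]
    (2,4)@(5, 9): e=[3,24,33] → X
    (3,4)@(7, 9): e=[43,-16,33] → .
    (2,5)@(5, 11): e=[17,16,27] → X
    (3,5)@(7, 11): e=[57,-24,27] → .
    (2,6)@(5, 13): e=[31,8,21] → X
    (3,6)@(7, 13): e=[71,-32,21] → .
    (1,7)@(3, 15): e=[5,40,15] → X
    (2,7)@(5, 15): e=[45,0,15] → .  [on edge]
    (1,8)@(3, 17): e=[19,32,9] → X
  covered (7 px):
    . . . . . .
    . . . X . .
    . . . . . .
    . . . . . .
    . . X . . .
    . . X . . .
    . . X . . .
    . X . . . .
    . X . . . .
    . X . . . .

Answer: 16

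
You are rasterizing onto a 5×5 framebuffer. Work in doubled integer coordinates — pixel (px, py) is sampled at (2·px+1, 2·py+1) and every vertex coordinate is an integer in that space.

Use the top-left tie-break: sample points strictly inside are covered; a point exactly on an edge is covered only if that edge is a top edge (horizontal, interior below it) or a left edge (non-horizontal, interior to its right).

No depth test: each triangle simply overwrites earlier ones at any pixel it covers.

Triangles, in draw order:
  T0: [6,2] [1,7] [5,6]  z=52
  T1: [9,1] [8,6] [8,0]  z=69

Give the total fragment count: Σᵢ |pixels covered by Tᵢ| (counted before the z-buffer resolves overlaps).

T0:
  2·area = 15  (B↔C swapped to make it positive)
  edge (6, 2)→(5, 6): d=(-1,4) right/bottom  bias=-1
  edge (5, 6)→(1, 7): d=(-4,1) right/bottom  bias=-1
  edge (1, 7)→(6, 2): d=(5,-5) top-left  bias=+0
    (3,0)@(7, 1): e=[-3,18,0] → ·  [on edge]
    (2,1)@(5, 3): e=[3,12,0] → #  [on edge]
    (3,1)@(7, 3): e=[-5,10,10] → ·
    (1,2)@(3, 5): e=[9,6,0] → #  [on edge]
    (3,2)@(7, 5): e=[-7,2,20] → ·
    (4,2)@(9, 5): e=[-15,0,30] → ·  [on edge]
    (0,3)@(1, 7): e=[15,0,0] → ·  [on edge]
    (1,3)@(3, 7): e=[7,-2,10] → ·
    (2,3)@(5, 7): e=[-1,-4,20] → ·
  covered (3 px):
    · · · · ·
    · · # · ·
    · # # · ·
    · · · · ·
    · · · · ·
T1:
  2·area = 6
  edge (9, 1)→(8, 6): d=(-1,5) right/bottom  bias=-1
  edge (8, 6)→(8, 0): d=(0,-6) top-left  bias=+0
  edge (8, 0)→(9, 1): d=(1,1) right/bottom  bias=-1
    (4,0)@(9, 1): e=[0,6,0] → ·  [on edge]
  covered (0 px):
    · · · · ·
    · · · · ·
    · · · · ·
    · · · · ·
    · · · · ·

Final: 3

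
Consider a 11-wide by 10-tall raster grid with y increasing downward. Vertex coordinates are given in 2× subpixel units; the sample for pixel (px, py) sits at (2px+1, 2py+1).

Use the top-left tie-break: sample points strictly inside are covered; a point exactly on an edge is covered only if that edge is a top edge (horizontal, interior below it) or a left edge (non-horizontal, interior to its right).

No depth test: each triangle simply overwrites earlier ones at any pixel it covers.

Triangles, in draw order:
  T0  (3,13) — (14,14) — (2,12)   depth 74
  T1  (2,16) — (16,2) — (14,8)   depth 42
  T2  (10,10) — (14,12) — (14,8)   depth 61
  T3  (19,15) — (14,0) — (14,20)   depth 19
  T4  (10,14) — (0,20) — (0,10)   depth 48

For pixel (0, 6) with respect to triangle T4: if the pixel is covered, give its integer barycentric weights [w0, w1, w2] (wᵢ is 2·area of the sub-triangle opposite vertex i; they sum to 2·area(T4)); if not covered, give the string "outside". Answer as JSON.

T0:
  2·area = 10  (B↔C swapped to make it positive)
  edge (3, 13)→(2, 12): d=(-1,-1) top-left  bias=+0
  edge (2, 12)→(14, 14): d=(12,2) right/bottom  bias=-1
  edge (14, 14)→(3, 13): d=(-11,-1) top-left  bias=+0
    (0,5)@(1, 11): e=[0,-10,20] → .  [on edge]
    (1,6)@(3, 13): e=[0,10,0] → X  [on edge]
    (2,6)@(5, 13): e=[2,6,2] → X
    (3,6)@(7, 13): e=[4,2,4] → X
    (4,6)@(9, 13): e=[6,-2,6] → .
    (1,7)@(3, 15): e=[-2,34,-22] → .
    (2,7)@(5, 15): e=[0,30,-20] → .  [on edge]
    (3,7)@(7, 15): e=[2,26,-18] → .
    (3,8)@(7, 17): e=[0,50,-40] → .  [on edge]
    (4,9)@(9, 19): e=[0,70,-60] → .  [on edge]
  covered (3 px):
    . . . . . . . . . . .
    . . . . . . . . . . .
    . . . . . . . . . . .
    . . . . . . . . . . .
    . . . . . . . . . . .
    . . . . . . . . . . .
    . X X X . . . . . . .
    . . . . . . . . . . .
    . . . . . . . . . . .
    . . . . . . . . . . .
T1:
  2·area = 56
  edge (2, 16)→(16, 2): d=(14,-14) top-left  bias=+0
  edge (16, 2)→(14, 8): d=(-2,6) right/bottom  bias=-1
  edge (14, 8)→(2, 16): d=(-12,8) right/bottom  bias=-1
    (8,0)@(17, 1): e=[0,-4,60] → .  [on edge]
    (7,1)@(15, 3): e=[0,4,52] → X  [on edge]
    (8,1)@(17, 3): e=[28,-8,36] → .
    (6,2)@(13, 5): e=[0,12,44] → X  [on edge]
    (7,2)@(15, 5): e=[28,0,28] → .  [on edge]
    (5,3)@(11, 7): e=[0,20,36] → X  [on edge]
    (7,3)@(15, 7): e=[56,-4,4] → .
    (4,4)@(9, 9): e=[0,28,28] → X  [on edge]
    (6,4)@(13, 9): e=[56,4,-4] → .
    (3,5)@(7, 11): e=[0,36,20] → X  [on edge]
    (5,5)@(11, 11): e=[56,12,-12] → .
    (6,5)@(13, 11): e=[84,0,-28] → .  [on edge]
    (2,6)@(5, 13): e=[0,44,12] → X  [on edge]
    (1,7)@(3, 15): e=[0,52,4] → X  [on edge]
    (0,8)@(1, 17): e=[0,60,-4] → .  [on edge]
    (5,8)@(11, 17): e=[140,0,-84] → .  [on edge]
  covered (10 px):
    . . . . . . . . . . .
    . . . . . . . X . . .
    . . . . . . X . . . .
    . . . . . X X . . . .
    . . . . X X . . . . .
    . . . X X . . . . . .
    . . X . . . . . . . .
    . X . . . . . . . . .
    . . . . . . . . . . .
    . . . . . . . . . . .
T2:
  2·area = 16  (B↔C swapped to make it positive)
  edge (10, 10)→(14, 8): d=(4,-2) top-left  bias=+0
  edge (14, 8)→(14, 12): d=(0,4) right/bottom  bias=-1
  edge (14, 12)→(10, 10): d=(-4,-2) top-left  bias=+0
    (6,4)@(13, 9): e=[2,4,10] → X
    (7,4)@(15, 9): e=[6,-4,14] → .
    (6,5)@(13, 11): e=[10,4,2] → X
    (7,5)@(15, 11): e=[14,-4,6] → .
    (6,6)@(13, 13): e=[18,4,-6] → .
  covered (2 px):
    . . . . . . . . . . .
    . . . . . . . . . . .
    . . . . . . . . . . .
    . . . . . . . . . . .
    . . . . . . X . . . .
    . . . . . . X . . . .
    . . . . . . . . . . .
    . . . . . . . . . . .
    . . . . . . . . . . .
    . . . . . . . . . . .
T3:
  2·area = 100  (B↔C swapped to make it positive)
  edge (19, 15)→(14, 20): d=(-5,5) right/bottom  bias=-1
  edge (14, 20)→(14, 0): d=(0,-20) top-left  bias=+0
  edge (14, 0)→(19, 15): d=(5,15) right/bottom  bias=-1
    (7,1)@(15, 3): e=[80,20,0] → .  [on edge]
    (7,2)@(15, 5): e=[70,20,10] → X
    (8,2)@(17, 5): e=[60,60,-20] → .
    (7,3)@(15, 7): e=[60,20,20] → X
    (8,3)@(17, 7): e=[50,60,-10] → .
    (7,4)@(15, 9): e=[50,20,30] → X
    (8,4)@(17, 9): e=[40,60,0] → .  [on edge]
    (7,5)@(15, 11): e=[40,20,40] → X
    (8,5)@(17, 11): e=[30,60,10] → X
    (9,5)@(19, 11): e=[20,100,-20] → .
    (7,6)@(15, 13): e=[30,20,50] → X
    (9,6)@(19, 13): e=[10,100,-10] → .
    (10,6)@(21, 13): e=[0,140,-40] → .  [on edge]
    (9,7)@(19, 15): e=[0,100,0] → .  [on edge]
    (8,8)@(17, 17): e=[0,60,40] → .  [on edge]
    (7,9)@(15, 19): e=[0,20,80] → .  [on edge]
  covered (10 px):
    . . . . . . . . . . .
    . . . . . . . . . . .
    . . . . . . . X . . .
    . . . . . . . X . . .
    . . . . . . . X . . .
    . . . . . . . X X . .
    . . . . . . . X X . .
    . . . . . . . X X . .
    . . . . . . . X . . .
    . . . . . . . . . . .
T4:
  2·area = 100
  edge (10, 14)→(0, 20): d=(-10,6) right/bottom  bias=-1
  edge (0, 20)→(0, 10): d=(0,-10) top-left  bias=+0
  edge (0, 10)→(10, 14): d=(10,4) right/bottom  bias=-1
    (0,5)@(1, 11): e=[84,10,6] → X
    (1,5)@(3, 11): e=[72,30,-2] → .
    (7,5)@(15, 11): e=[0,150,-50] → .  [on edge]
    (0,6)@(1, 13): e=[64,10,26] → X
    (1,6)@(3, 13): e=[52,30,18] → X
    (2,6)@(5, 13): e=[40,50,10] → X
    (3,6)@(7, 13): e=[28,70,2] → X
    (4,6)@(9, 13): e=[16,90,-6] → .
    (0,7)@(1, 15): e=[44,10,46] → X
    (4,7)@(9, 15): e=[-4,90,14] → .
    (0,8)@(1, 17): e=[24,10,66] → X
    (2,8)@(5, 17): e=[0,50,50] → .  [on edge]
  covered (12 px):
    . . . . . . . . . . .
    . . . . . . . . . . .
    . . . . . . . . . . .
    . . . . . . . . . . .
    . . . . . . . . . . .
    X . . . . . . . . . .
    X X X X . . . . . . .
    X X X X . . . . . . .
    X X . . . . . . . . .
    X . . . . . . . . . .

Answer: [10,26,64]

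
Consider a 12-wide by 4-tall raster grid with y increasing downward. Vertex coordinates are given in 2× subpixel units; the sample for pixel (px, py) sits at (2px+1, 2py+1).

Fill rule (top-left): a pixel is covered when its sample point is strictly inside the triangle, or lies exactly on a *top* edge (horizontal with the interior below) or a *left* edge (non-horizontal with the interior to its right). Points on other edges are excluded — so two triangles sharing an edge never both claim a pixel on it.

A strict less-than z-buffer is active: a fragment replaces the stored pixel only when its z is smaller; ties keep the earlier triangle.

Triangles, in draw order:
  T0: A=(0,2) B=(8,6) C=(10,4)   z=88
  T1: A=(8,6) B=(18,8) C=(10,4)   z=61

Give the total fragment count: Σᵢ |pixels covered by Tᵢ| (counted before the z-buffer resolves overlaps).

T0:
  2·area = 24  (B↔C swapped to make it positive)
  edge (0, 2)→(10, 4): d=(10,2) right/bottom  bias=-1
  edge (10, 4)→(8, 6): d=(-2,2) right/bottom  bias=-1
  edge (8, 6)→(0, 2): d=(-8,-4) top-left  bias=+0
    (6,0)@(13, 1): e=[-36,0,60] → ·  [on edge]
    (1,1)@(3, 3): e=[4,16,4] → #
    (2,1)@(5, 3): e=[0,12,12] → ·  [on edge]
    (5,1)@(11, 3): e=[-12,0,36] → ·  [on edge]
    (1,2)@(3, 5): e=[24,12,-12] → ·
    (3,2)@(7, 5): e=[16,4,4] → #
    (4,2)@(9, 5): e=[12,0,12] → ·  [on edge]
    (7,2)@(15, 5): e=[0,-12,36] → ·  [on edge]
    (3,3)@(7, 7): e=[36,0,-12] → ·  [on edge]
  covered (2 px):
    · · · · · · · · · · · ·
    · # · · · · · · · · · ·
    · · · # · · · · · · · ·
    · · · · · · · · · · · ·
T1:
  2·area = 24  (B↔C swapped to make it positive)
  edge (8, 6)→(10, 4): d=(2,-2) top-left  bias=+0
  edge (10, 4)→(18, 8): d=(8,4) right/bottom  bias=-1
  edge (18, 8)→(8, 6): d=(-10,-2) top-left  bias=+0
    (6,0)@(13, 1): e=[0,-36,60] → ·  [on edge]
    (5,1)@(11, 3): e=[0,-12,36] → ·  [on edge]
    (1,2)@(3, 5): e=[-12,36,0] → ·  [on edge]
    (4,2)@(9, 5): e=[0,12,12] → #  [on edge]
    (5,2)@(11, 5): e=[4,4,16] → #
    (6,2)@(13, 5): e=[8,-4,20] → ·
    (3,3)@(7, 7): e=[0,36,-12] → ·  [on edge]
    (4,3)@(9, 7): e=[4,28,-8] → ·
    (5,3)@(11, 7): e=[8,20,-4] → ·
    (6,3)@(13, 7): e=[12,12,0] → #  [on edge]
    (7,3)@(15, 7): e=[16,4,4] → #
    (8,3)@(17, 7): e=[20,-4,8] → ·
  covered (4 px):
    · · · · · · · · · · · ·
    · · · · · · · · · · · ·
    · · · · # # · · · · · ·
    · · · · · · # # · · · ·

Result: 6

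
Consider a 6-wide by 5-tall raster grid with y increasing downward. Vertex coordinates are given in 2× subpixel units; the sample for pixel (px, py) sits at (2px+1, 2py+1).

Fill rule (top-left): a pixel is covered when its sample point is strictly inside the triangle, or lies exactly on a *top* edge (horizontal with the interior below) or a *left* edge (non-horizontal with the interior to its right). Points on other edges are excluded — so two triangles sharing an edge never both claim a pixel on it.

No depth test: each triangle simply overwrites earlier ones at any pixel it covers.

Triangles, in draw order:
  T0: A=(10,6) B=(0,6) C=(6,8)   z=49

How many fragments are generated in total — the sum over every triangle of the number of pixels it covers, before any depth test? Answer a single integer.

T0:
  2·area = 20  (B↔C swapped to make it positive)
  edge (10, 6)→(6, 8): d=(-4,2) right/bottom  bias=-1
  edge (6, 8)→(0, 6): d=(-6,-2) top-left  bias=+0
  edge (0, 6)→(10, 6): d=(10,0) top-left  bias=+0
    (1,3)@(3, 7): e=[10,0,10] → #  [on edge]
    (2,3)@(5, 7): e=[6,4,10] → #
    (3,3)@(7, 7): e=[2,8,10] → #
    (4,3)@(9, 7): e=[-2,12,10] → ·
    (1,4)@(3, 9): e=[2,-12,30] → ·
    (2,4)@(5, 9): e=[-2,-8,30] → ·
    (3,4)@(7, 9): e=[-6,-4,30] → ·
    (4,4)@(9, 9): e=[-10,0,30] → ·  [on edge]
  covered (3 px):
    · · · · · ·
    · · · · · ·
    · · · · · ·
    · # # # · ·
    · · · · · ·

Answer: 3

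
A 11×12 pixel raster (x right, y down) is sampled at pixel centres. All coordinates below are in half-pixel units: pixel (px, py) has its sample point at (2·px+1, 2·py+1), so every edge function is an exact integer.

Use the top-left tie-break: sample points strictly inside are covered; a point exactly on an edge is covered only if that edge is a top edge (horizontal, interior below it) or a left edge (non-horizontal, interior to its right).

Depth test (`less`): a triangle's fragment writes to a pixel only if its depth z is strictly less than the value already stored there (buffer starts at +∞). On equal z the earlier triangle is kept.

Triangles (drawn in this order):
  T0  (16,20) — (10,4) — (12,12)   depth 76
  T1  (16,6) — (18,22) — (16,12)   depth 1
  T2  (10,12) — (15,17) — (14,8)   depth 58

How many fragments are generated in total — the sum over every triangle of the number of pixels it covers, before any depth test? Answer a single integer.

T0:
  2·area = 16  (B↔C swapped to make it positive)
  edge (16, 20)→(12, 12): d=(-4,-8) top-left  bias=+0
  edge (12, 12)→(10, 4): d=(-2,-8) top-left  bias=+0
  edge (10, 4)→(16, 20): d=(6,16) right/bottom  bias=-1
    (5,3)@(11, 7): e=[12,2,2] → X
    (6,3)@(13, 7): e=[28,18,-30] → .
    (5,4)@(11, 9): e=[4,-2,14] → .
    (6,6)@(13, 13): e=[4,6,6] → X
    (7,6)@(15, 13): e=[20,22,-26] → .
    (6,7)@(13, 15): e=[-4,2,18] → .
  covered (2 px):
    . . . . . . . . . . .
    . . . . . . . . . . .
    . . . . . . . . . . .
    . . . . . X . . . . .
    . . . . . . . . . . .
    . . . . . . . . . . .
    . . . . . . X . . . .
    . . . . . . . . . . .
    . . . . . . . . . . .
    . . . . . . . . . . .
    . . . . . . . . . . .
    . . . . . . . . . . .
T1:
  2·area = 12
  edge (16, 6)→(18, 22): d=(2,16) right/bottom  bias=-1
  edge (18, 22)→(16, 12): d=(-2,-10) top-left  bias=+0
  edge (16, 12)→(16, 6): d=(0,-6) top-left  bias=+0
    (7,3)@(15, 7): e=[18,0,-6] → .  [on edge]
    (8,7)@(17, 15): e=[2,4,6] → X
    (9,7)@(19, 15): e=[-30,24,18] → .
    (8,8)@(17, 17): e=[6,0,6] → X  [on edge]
    (9,8)@(19, 17): e=[-26,20,18] → .
    (8,9)@(17, 19): e=[10,-4,6] → .
  covered (2 px):
    . . . . . . . . . . .
    . . . . . . . . . . .
    . . . . . . . . . . .
    . . . . . . . . . . .
    . . . . . . . . . . .
    . . . . . . . . . . .
    . . . . . . . . . . .
    . . . . . . . . X . .
    . . . . . . . . X . .
    . . . . . . . . . . .
    . . . . . . . . . . .
    . . . . . . . . . . .
T2:
  2·area = 40  (B↔C swapped to make it positive)
  edge (10, 12)→(14, 8): d=(4,-4) top-left  bias=+0
  edge (14, 8)→(15, 17): d=(1,9) right/bottom  bias=-1
  edge (15, 17)→(10, 12): d=(-5,-5) top-left  bias=+0
    (10,0)@(21, 1): e=[0,-70,110] → .  [on edge]
    (0,1)@(1, 3): e=[-72,112,0] → .  [on edge]
    (9,1)@(19, 3): e=[0,-50,90] → .  [on edge]
    (1,2)@(3, 5): e=[-56,96,0] → .  [on edge]
    (8,2)@(17, 5): e=[0,-30,70] → .  [on edge]
    (2,3)@(5, 7): e=[-40,80,0] → .  [on edge]
    (7,3)@(15, 7): e=[0,-10,50] → .  [on edge]
    (3,4)@(7, 9): e=[-24,64,0] → .  [on edge]
    (6,4)@(13, 9): e=[0,10,30] → X  [on edge]
    (7,4)@(15, 9): e=[8,-8,40] → .
    (4,5)@(9, 11): e=[-8,48,0] → .  [on edge]
    (5,5)@(11, 11): e=[0,30,10] → X  [on edge]
    (4,6)@(9, 13): e=[0,50,-10] → .  [on edge]
    (5,6)@(11, 13): e=[8,32,0] → X  [on edge]
    (3,7)@(7, 15): e=[0,70,-30] → .  [on edge]
    (6,7)@(13, 15): e=[24,16,0] → X  [on edge]
    (2,8)@(5, 17): e=[0,90,-50] → .  [on edge]
    (7,8)@(15, 17): e=[40,0,0] → .  [on edge]
    (1,9)@(3, 19): e=[0,110,-70] → .  [on edge]
    (8,9)@(17, 19): e=[56,-16,0] → .  [on edge]
    (0,10)@(1, 21): e=[0,130,-90] → .  [on edge]
    (9,10)@(19, 21): e=[72,-32,0] → .  [on edge]
    (10,11)@(21, 23): e=[88,-48,0] → .  [on edge]
  covered (6 px):
    . . . . . . . . . . .
    . . . . . . . . . . .
    . . . . . . . . . . .
    . . . . . . . . . . .
    . . . . . . X . . . .
    . . . . . X X . . . .
    . . . . . X X . . . .
    . . . . . . X . . . .
    . . . . . . . . . . .
    . . . . . . . . . . .
    . . . . . . . . . . .
    . . . . . . . . . . .

Answer: 10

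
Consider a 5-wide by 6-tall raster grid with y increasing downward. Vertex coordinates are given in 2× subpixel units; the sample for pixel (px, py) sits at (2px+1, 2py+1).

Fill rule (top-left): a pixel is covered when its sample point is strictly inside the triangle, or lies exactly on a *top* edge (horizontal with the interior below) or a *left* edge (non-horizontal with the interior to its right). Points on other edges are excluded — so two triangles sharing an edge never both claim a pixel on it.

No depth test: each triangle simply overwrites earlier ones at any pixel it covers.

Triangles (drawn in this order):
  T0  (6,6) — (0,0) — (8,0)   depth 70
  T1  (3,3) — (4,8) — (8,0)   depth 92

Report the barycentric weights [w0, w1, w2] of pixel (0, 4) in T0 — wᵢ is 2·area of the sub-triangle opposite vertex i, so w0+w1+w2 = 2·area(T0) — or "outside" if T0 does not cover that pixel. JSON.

T0:
  2·area = 48
  edge (6, 6)→(0, 0): d=(-6,-6) top-left  bias=+0
  edge (0, 0)→(8, 0): d=(8,0) top-left  bias=+0
  edge (8, 0)→(6, 6): d=(-2,6) right/bottom  bias=-1
    (0,0)@(1, 1): e=[0,8,40] → █  [on edge]
    (1,0)@(3, 1): e=[12,8,28] → █
    (2,0)@(5, 1): e=[24,8,16] → █
    (3,0)@(7, 1): e=[36,8,4] → █
    (4,0)@(9, 1): e=[48,8,-8] → ·
    (0,1)@(1, 3): e=[-12,24,36] → ·
    (1,1)@(3, 3): e=[0,24,24] → █  [on edge]
    (3,1)@(7, 3): e=[24,24,0] → ·  [on edge]
    (1,2)@(3, 5): e=[-12,40,20] → ·
    (2,2)@(5, 5): e=[0,40,8] → █  [on edge]
    (3,2)@(7, 5): e=[12,40,-4] → ·
    (2,3)@(5, 7): e=[-12,56,4] → ·
    (3,3)@(7, 7): e=[0,56,-8] → ·  [on edge]
    (2,4)@(5, 9): e=[-24,72,0] → ·  [on edge]
    (4,4)@(9, 9): e=[0,72,-24] → ·  [on edge]
  covered (7 px):
    █ █ █ █ ·
    · █ █ · ·
    · · █ · ·
    · · · · ·
    · · · · ·
    · · · · ·
T1:
  2·area = 28  (B↔C swapped to make it positive)
  edge (3, 3)→(8, 0): d=(5,-3) top-left  bias=+0
  edge (8, 0)→(4, 8): d=(-4,8) right/bottom  bias=-1
  edge (4, 8)→(3, 3): d=(-1,-5) top-left  bias=+0
    (3,0)@(7, 1): e=[2,4,22] → █
    (4,0)@(9, 1): e=[8,-12,32] → ·
    (1,1)@(3, 3): e=[0,28,0] → █  [on edge]
    (2,1)@(5, 3): e=[6,12,10] → █
    (3,1)@(7, 3): e=[12,-4,20] → ·
    (1,2)@(3, 5): e=[10,20,-2] → ·
    (2,2)@(5, 5): e=[16,4,8] → █
    (3,2)@(7, 5): e=[22,-12,18] → ·
    (2,3)@(5, 7): e=[26,-4,6] → ·
  covered (4 px):
    · · · █ ·
    · █ █ · ·
    · · █ · ·
    · · · · ·
    · · · · ·
    · · · · ·

Result: "outside"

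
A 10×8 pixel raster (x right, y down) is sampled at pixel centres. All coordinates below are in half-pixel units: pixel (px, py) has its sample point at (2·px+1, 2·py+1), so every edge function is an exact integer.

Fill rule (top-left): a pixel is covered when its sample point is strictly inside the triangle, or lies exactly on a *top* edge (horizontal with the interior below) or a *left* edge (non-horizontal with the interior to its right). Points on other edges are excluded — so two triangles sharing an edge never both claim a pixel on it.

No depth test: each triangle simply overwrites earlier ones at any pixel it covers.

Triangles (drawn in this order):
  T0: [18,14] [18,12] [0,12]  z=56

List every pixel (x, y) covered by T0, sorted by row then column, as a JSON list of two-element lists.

T0:
  2·area = 36  (B↔C swapped to make it positive)
  edge (18, 14)→(0, 12): d=(-18,-2) top-left  bias=+0
  edge (0, 12)→(18, 12): d=(18,0) top-left  bias=+0
  edge (18, 12)→(18, 14): d=(0,2) right/bottom  bias=-1
    (4,6)@(9, 13): e=[0,18,18] → █  [on edge]
    (5,6)@(11, 13): e=[4,18,14] → █
    (6,6)@(13, 13): e=[8,18,10] → █
    (7,6)@(15, 13): e=[12,18,6] → █
    (8,6)@(17, 13): e=[16,18,2] → █
    (9,6)@(19, 13): e=[20,18,-2] → ·
    (4,7)@(9, 15): e=[-36,54,18] → ·
    (5,7)@(11, 15): e=[-32,54,14] → ·
    (6,7)@(13, 15): e=[-28,54,10] → ·
    (7,7)@(15, 15): e=[-24,54,6] → ·
    (8,7)@(17, 15): e=[-20,54,2] → ·
  covered (5 px):
    · · · · · · · · · ·
    · · · · · · · · · ·
    · · · · · · · · · ·
    · · · · · · · · · ·
    · · · · · · · · · ·
    · · · · · · · · · ·
    · · · · █ █ █ █ █ ·
    · · · · · · · · · ·

Result: [[4,6],[5,6],[6,6],[7,6],[8,6]]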